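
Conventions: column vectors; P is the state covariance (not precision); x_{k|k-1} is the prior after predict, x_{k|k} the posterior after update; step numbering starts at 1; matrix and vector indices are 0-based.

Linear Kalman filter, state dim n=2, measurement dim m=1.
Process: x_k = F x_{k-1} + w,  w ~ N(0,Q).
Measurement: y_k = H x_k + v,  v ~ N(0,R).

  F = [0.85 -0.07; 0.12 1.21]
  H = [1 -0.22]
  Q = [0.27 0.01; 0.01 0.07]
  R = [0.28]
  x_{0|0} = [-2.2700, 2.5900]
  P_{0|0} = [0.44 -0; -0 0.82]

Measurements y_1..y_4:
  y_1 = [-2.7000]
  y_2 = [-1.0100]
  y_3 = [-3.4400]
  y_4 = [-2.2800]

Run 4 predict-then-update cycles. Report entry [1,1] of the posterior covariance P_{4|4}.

P_post[1,1] = 3.2398

step 1: x^-=[-2.1108, 2.8615]  P^-=[0.5919 -0.0146; -0.0146 1.2769]  S=[0.9401]  K=[0.6330; -0.3143]  nu=[0.0403]  x^+=[-2.0853, 2.8488]  P^+=[0.2152 0.1725; 0.1725 1.1840]
step 2: x^-=[-1.9719, 3.1968]  P^-=[0.4108 0.1076; 0.1076 1.8567]  S=[0.7333]  K=[0.5279; -0.4103]  nu=[1.6652]  x^+=[-1.0929, 2.5136]  P^+=[0.2064 0.2664; 0.2664 1.7333]
step 3: x^-=[-1.1049, 2.9103]  P^-=[0.3959 0.1560; 0.1560 2.6880]  S=[0.7374]  K=[0.4904; -0.5904]  nu=[-1.6948]  x^+=[-1.9360, 3.9109]  P^+=[0.2186 0.3695; 0.3695 2.4310]
step 4: x^-=[-1.9194, 4.4999]  P^-=[0.3959 0.2033; 0.2033 3.7397]  S=[0.7674]  K=[0.4576; -0.8071]  nu=[0.6294]  x^+=[-1.6314, 3.9919]  P^+=[0.2352 0.4868; 0.4868 3.2398]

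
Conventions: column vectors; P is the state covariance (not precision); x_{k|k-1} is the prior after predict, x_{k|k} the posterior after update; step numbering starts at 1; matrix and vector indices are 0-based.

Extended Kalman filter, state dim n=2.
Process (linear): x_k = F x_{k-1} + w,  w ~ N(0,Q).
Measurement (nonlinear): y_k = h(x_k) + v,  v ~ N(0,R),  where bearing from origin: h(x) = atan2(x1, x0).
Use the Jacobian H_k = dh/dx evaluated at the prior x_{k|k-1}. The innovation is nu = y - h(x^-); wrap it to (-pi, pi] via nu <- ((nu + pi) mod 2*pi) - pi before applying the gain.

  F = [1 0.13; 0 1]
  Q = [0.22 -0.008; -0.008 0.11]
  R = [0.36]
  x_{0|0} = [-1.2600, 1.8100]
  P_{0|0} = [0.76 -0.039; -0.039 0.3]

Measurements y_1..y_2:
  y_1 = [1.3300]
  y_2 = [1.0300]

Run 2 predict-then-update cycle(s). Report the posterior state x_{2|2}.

step 1: x^-=[-1.0247, 1.8100]  P^-=[0.9749 -0.0080; -0.0080 0.4100]  H_jac=[-0.4184 -0.2369]  S=[0.5521]  K=[-0.7354; -0.1698]  nu=[-0.7559]  x^+=[-0.4688, 1.9384]  P^+=[0.6763 -0.0770; -0.0770 0.3941]
step 2: x^-=[-0.2168, 1.9384]  P^-=[0.8830 -0.0337; -0.0337 0.5041]  H_jac=[-0.5095 -0.0570]  S=[0.5889]  K=[-0.7607; -0.0196]  nu=[-0.6522]  x^+=[0.2793, 1.9512]  P^+=[0.5422 -0.0425; -0.0425 0.5038]

x_post = [0.2793, 1.9512]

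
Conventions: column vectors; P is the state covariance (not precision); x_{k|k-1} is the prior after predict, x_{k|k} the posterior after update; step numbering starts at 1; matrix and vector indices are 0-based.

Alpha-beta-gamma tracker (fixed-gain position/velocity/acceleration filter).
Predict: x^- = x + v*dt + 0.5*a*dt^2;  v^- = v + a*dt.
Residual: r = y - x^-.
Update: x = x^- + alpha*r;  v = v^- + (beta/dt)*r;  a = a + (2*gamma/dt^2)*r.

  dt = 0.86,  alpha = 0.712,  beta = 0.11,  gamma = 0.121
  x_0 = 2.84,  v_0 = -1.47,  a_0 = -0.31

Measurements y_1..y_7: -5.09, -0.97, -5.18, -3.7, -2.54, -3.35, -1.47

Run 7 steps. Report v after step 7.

step 1: x_pred=1.4612  r=-6.5512  x^+=-3.2033  v^+=-2.5745  a^+=-2.4536
step 2: x_pred=-6.3247  r=5.3547  x^+=-2.5122  v^+=-3.9997  a^+=-0.7015
step 3: x_pred=-6.2113  r=1.0313  x^+=-5.4770  v^+=-4.4711  a^+=-0.3640
step 4: x_pred=-9.4568  r=5.7568  x^+=-5.3579  v^+=-4.0478  a^+=1.5196
step 5: x_pred=-8.2771  r=5.7371  x^+=-4.1923  v^+=-2.0071  a^+=3.3968
step 6: x_pred=-4.6623  r=1.3123  x^+=-3.7279  v^+=1.0820  a^+=3.8262
step 7: x_pred=-1.3825  r=-0.0875  x^+=-1.4448  v^+=4.3613  a^+=3.7976

v_post = 4.3613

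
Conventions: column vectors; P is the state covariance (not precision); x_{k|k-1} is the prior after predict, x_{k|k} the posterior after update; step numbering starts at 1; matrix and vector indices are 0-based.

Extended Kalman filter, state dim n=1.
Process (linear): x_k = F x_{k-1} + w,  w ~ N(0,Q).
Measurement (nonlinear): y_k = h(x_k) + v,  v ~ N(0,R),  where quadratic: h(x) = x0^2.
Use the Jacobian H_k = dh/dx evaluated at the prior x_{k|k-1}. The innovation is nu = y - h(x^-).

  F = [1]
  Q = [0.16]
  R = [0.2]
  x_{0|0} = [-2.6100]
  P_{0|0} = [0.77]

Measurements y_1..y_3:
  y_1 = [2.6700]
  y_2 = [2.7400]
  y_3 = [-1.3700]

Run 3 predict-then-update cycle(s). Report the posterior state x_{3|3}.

step 1: x^-=[-2.6100]  P^-=[0.9300]  H_jac=[-5.2200]  S=[25.5410]  K=[-0.1901]  nu=[-4.1421]  x^+=[-1.8227]  P^+=[0.0073]
step 2: x^-=[-1.8227]  P^-=[0.1673]  H_jac=[-3.6454]  S=[2.4230]  K=[-0.2517]  nu=[-0.5823]  x^+=[-1.6762]  P^+=[0.0138]
step 3: x^-=[-1.6762]  P^-=[0.1738]  H_jac=[-3.3523]  S=[2.1533]  K=[-0.2706]  nu=[-4.1795]  x^+=[-0.5452]  P^+=[0.0161]

x_post = [-0.5452]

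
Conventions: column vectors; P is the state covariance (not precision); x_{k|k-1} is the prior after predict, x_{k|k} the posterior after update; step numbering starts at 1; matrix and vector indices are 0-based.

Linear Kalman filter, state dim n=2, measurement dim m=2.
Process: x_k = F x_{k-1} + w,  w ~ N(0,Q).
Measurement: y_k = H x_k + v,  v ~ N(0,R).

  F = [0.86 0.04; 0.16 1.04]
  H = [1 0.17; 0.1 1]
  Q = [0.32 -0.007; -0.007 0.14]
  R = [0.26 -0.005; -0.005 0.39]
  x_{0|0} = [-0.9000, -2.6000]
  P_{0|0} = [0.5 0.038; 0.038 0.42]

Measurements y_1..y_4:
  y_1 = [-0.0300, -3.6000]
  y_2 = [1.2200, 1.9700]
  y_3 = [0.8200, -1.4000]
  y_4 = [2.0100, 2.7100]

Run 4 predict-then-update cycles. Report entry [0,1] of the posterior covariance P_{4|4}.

step 1: x^-=[-0.8780, -2.8480]  P^-=[0.6931 0.1135; 0.1135 0.6197]  S=[1.0096 0.2851; 0.2851 1.0393]  K=[0.7110 -0.0191; 0.0491 0.5937]  nu=[1.3322, -0.6642]  x^+=[0.0819, -3.1769]  P^+=[0.1901 -0.0300; -0.0300 0.2343]
step 2: x^-=[-0.0566, -3.2909]  P^-=[0.4589 0.0019; 0.0019 0.3883]  S=[0.7307 0.1088; 0.1088 0.7833]  K=[0.6324 -0.0269; 0.0194 0.4933]  nu=[1.8361, 5.2665]  x^+=[0.9630, -0.6573]  P^+=[0.1698 -0.0306; -0.0306 0.1953]
step 3: x^-=[0.8018, -0.5295]  P^-=[0.4438 -0.0031; -0.0031 0.3454]  S=[0.7127 0.0950; 0.0950 0.7393]  K=[0.6252 -0.0245; 0.0161 0.4648]  nu=[0.1082, -0.9507]  x^+=[0.8927, -0.9696]  P^+=[0.1677 -0.0294; -0.0294 0.1841]
step 4: x^-=[0.7290, -0.8656]  P^-=[0.4423 -0.0028; -0.0028 0.3337]  S=[0.7110 0.0931; 0.0931 0.7275]  K=[0.6244 -0.0230; 0.0161 0.4562]  nu=[1.4282, 3.5027]  x^+=[1.5403, 0.7553]  P^+=[0.1674 -0.0288; -0.0288 0.1807]

P_post[0,1] = -0.0288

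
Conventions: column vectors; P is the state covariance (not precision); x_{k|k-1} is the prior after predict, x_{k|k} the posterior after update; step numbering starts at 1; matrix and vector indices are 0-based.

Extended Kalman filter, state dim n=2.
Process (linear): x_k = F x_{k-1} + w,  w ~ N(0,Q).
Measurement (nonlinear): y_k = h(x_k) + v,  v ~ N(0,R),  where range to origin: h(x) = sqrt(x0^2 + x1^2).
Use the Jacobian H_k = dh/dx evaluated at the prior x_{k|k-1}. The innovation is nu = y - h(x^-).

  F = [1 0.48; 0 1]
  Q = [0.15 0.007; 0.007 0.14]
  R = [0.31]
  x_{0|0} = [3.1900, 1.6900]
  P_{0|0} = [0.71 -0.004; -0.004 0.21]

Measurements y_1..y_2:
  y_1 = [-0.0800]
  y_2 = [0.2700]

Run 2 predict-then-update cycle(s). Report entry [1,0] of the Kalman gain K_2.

K[1,0] = 0.3967

step 1: x^-=[4.0012, 1.6900]  P^-=[0.9045 0.1038; 0.1038 0.3500]  H_jac=[0.9212 0.3891]  S=[1.2050]  K=[0.7250; 0.1924]  nu=[-4.4235]  x^+=[0.7941, 0.8391]  P^+=[0.2711 -0.0643; -0.0643 0.3054]
step 2: x^-=[1.1968, 0.8391]  P^-=[0.4298 0.0893; 0.0893 0.4454]  H_jac=[0.8188 0.5741]  S=[0.8289]  K=[0.4864; 0.3967]  nu=[-1.1917]  x^+=[0.6172, 0.3663]  P^+=[0.2337 -0.0706; -0.0706 0.3150]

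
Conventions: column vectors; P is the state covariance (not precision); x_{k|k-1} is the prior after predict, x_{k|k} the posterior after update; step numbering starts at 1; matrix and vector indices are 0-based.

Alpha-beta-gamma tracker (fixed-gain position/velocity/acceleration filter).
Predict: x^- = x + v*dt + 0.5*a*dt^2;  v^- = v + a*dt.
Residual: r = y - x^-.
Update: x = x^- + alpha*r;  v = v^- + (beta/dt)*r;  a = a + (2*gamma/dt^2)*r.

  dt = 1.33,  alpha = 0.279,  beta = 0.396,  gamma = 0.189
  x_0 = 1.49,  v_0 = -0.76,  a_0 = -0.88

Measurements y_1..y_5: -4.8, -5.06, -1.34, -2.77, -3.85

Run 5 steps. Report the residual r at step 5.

step 1: x_pred=-0.2991  r=-4.5009  x^+=-1.5549  v^+=-3.2705  a^+=-1.8418
step 2: x_pred=-7.5336  r=2.4736  x^+=-6.8435  v^+=-4.9836  a^+=-1.3132
step 3: x_pred=-14.6331  r=13.2931  x^+=-10.9244  v^+=-2.7722  a^+=1.5274
step 4: x_pred=-13.2605  r=10.4905  x^+=-10.3336  v^+=2.3827  a^+=3.7692
step 5: x_pred=-3.8309  r=-0.0191  x^+=-3.8363  v^+=7.3901  a^+=3.7651

resid = -0.0191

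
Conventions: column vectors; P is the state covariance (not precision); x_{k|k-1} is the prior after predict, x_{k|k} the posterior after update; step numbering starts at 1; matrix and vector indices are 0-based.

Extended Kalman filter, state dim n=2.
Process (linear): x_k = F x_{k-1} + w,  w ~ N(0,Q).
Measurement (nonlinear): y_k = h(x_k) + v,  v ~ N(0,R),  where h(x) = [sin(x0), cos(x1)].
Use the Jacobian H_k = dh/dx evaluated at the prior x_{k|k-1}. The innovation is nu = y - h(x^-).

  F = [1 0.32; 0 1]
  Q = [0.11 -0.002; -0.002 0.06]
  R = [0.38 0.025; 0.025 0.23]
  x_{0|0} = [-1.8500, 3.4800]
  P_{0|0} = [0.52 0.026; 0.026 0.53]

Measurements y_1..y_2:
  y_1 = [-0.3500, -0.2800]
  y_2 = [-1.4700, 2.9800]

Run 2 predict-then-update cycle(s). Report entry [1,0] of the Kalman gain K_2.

K[1,0] = 0.0926

step 1: x^-=[-0.7364, 3.4800]  P^-=[0.7009 0.1936; 0.1936 0.5900]  H_jac=[0.7409 0.0000; 0.0000 0.3320]  S=[0.7647 0.0726; 0.0726 0.2950]  K=[0.6741 0.0519; 0.1275 0.6325]  nu=[0.3216, 0.6633]  x^+=[-0.4851, 3.9406]  P^+=[0.3475 0.0867; 0.0867 0.4478]
step 2: x^-=[0.7758, 3.9406]  P^-=[0.5589 0.2280; 0.2280 0.5078]  H_jac=[0.7138 0.0000; 0.0000 0.7166]  S=[0.6648 0.1417; 0.1417 0.4908]  K=[0.5638 0.1702; 0.0926 0.7148]  nu=[-2.1703, 3.6775]  x^+=[0.1781, 6.3682]  P^+=[0.3061 0.0743; 0.0743 0.2326]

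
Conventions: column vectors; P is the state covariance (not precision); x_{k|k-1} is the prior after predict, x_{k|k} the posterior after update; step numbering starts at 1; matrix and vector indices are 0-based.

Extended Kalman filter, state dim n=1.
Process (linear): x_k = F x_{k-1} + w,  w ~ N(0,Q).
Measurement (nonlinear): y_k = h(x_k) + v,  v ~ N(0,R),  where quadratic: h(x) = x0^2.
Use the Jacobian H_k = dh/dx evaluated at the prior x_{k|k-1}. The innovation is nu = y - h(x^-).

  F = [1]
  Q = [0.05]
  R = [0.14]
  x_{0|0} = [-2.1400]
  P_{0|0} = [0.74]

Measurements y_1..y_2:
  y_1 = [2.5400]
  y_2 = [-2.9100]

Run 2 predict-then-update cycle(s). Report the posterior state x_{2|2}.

step 1: x^-=[-2.1400]  P^-=[0.7900]  H_jac=[-4.2800]  S=[14.6115]  K=[-0.2314]  nu=[-2.0396]  x^+=[-1.6680]  P^+=[0.0076]
step 2: x^-=[-1.6680]  P^-=[0.0576]  H_jac=[-3.3360]  S=[0.7807]  K=[-0.2460]  nu=[-5.6923]  x^+=[-0.2677]  P^+=[0.0103]

x_post = [-0.2677]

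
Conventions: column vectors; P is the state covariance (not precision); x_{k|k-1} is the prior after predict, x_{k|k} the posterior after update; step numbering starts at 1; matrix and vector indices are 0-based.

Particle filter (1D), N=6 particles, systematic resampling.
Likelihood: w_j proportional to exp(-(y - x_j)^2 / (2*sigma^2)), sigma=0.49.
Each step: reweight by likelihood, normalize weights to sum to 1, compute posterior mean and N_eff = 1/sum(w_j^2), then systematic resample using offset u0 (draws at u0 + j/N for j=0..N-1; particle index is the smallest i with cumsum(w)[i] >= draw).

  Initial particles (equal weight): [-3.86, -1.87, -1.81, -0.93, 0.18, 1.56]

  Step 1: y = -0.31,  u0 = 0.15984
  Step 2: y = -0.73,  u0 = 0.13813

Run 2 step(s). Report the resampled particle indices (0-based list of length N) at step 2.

step 1: w=[0.0000, 0.0059, 0.0086, 0.4190, 0.5659, 0.0006]  mean=-0.3134  Neff=2.0166  idx=[3, 3, 4, 4, 4, 4]
step 2: w=[0.3604, 0.3604, 0.0698, 0.0698, 0.0698, 0.0698]  mean=-0.6200  Neff=3.5814  idx=[0, 0, 1, 1, 3, 5]

resampled_idx = [0, 0, 1, 1, 3, 5]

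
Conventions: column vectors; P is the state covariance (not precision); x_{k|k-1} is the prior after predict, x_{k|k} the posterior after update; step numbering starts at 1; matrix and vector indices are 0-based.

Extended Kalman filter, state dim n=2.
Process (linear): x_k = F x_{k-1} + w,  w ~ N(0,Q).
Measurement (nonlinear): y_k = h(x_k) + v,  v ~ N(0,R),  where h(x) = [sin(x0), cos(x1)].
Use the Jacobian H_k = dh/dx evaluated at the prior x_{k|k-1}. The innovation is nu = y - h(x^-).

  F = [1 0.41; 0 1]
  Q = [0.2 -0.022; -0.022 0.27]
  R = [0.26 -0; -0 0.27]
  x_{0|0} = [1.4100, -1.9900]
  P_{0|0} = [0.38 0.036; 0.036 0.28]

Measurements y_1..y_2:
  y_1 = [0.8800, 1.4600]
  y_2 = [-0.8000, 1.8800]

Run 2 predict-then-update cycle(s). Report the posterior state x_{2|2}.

x_post = [-0.2410, -0.0692]

step 1: x^-=[0.5941, -1.9900]  P^-=[0.6566 0.1288; 0.1288 0.5500]  H_jac=[0.8287 0.0000; 0.0000 0.9134]  S=[0.7109 0.0975; 0.0975 0.7289]  K=[0.7571 0.0601; 0.0567 0.6817]  nu=[0.3202, 1.8670]  x^+=[0.9488, -0.6992]  P^+=[0.2376 0.0178; 0.0178 0.2015]
step 2: x^-=[0.6622, -0.6992]  P^-=[0.4860 0.0784; 0.0784 0.4715]  H_jac=[0.7886 0.0000; 0.0000 0.6436]  S=[0.5623 0.0398; 0.0398 0.4653]  K=[0.6781 0.0504; 0.0642 0.6467]  nu=[-1.4148, 1.1146]  x^+=[-0.2410, -0.0692]  P^+=[0.2236 0.0212; 0.0212 0.2713]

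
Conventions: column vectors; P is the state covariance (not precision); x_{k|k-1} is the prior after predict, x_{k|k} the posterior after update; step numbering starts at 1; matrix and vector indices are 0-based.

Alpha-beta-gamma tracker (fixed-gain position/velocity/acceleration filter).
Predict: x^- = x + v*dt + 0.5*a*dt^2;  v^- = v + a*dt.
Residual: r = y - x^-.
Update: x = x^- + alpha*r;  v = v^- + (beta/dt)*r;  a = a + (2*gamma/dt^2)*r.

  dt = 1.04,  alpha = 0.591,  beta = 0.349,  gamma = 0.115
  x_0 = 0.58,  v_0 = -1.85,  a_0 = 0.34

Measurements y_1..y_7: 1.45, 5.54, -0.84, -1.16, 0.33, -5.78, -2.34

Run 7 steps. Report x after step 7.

x_post = -4.6960

step 1: x_pred=-1.1601  r=2.6101  x^+=0.3825  v^+=-0.6205  a^+=0.8950
step 2: x_pred=0.2212  r=5.3188  x^+=3.3646  v^+=2.0952  a^+=2.0261
step 3: x_pred=6.6393  r=-7.4793  x^+=2.2190  v^+=1.6924  a^+=0.4356
step 4: x_pred=4.2148  r=-5.3748  x^+=1.0383  v^+=0.3418  a^+=-0.7073
step 5: x_pred=1.0113  r=-0.6813  x^+=0.6086  v^+=-0.6224  a^+=-0.8522
step 6: x_pred=-0.4995  r=-5.2805  x^+=-3.6203  v^+=-3.2807  a^+=-1.9751
step 7: x_pred=-8.1003  r=5.7603  x^+=-4.6960  v^+=-3.4017  a^+=-0.7502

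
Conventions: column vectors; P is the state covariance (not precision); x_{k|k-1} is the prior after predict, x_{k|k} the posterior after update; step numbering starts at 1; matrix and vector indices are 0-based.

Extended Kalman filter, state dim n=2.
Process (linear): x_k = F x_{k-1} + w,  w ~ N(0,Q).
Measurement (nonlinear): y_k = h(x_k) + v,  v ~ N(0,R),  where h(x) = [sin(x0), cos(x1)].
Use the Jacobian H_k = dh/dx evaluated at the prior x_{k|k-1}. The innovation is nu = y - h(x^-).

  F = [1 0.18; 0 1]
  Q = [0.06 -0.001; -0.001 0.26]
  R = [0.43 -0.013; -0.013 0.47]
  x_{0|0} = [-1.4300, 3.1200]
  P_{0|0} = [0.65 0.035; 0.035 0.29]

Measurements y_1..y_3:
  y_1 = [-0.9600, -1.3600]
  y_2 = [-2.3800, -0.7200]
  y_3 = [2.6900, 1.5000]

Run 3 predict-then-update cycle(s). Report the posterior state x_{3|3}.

x_post = [0.0473, 1.9294]

step 1: x^-=[-0.8684, 3.1200]  P^-=[0.7320 0.0862; 0.0862 0.5500]  H_jac=[0.6460 0.0000; 0.0000 -0.0216]  S=[0.7355 -0.0142; -0.0142 0.4703]  K=[0.6433 0.0155; 0.0753 -0.0230]  nu=[-0.1967, -0.3602]  x^+=[-1.0005, 3.1135]  P^+=[0.4278 0.0506; 0.0506 0.5455]
step 2: x^-=[-0.4401, 3.1135]  P^-=[0.5237 0.1478; 0.1478 0.8055]  H_jac=[0.9047 0.0000; 0.0000 -0.0281]  S=[0.8587 -0.0168; -0.0168 0.4706]  K=[0.5520 0.0108; 0.1549 -0.0426]  nu=[-1.9540, 0.2796]  x^+=[-1.5157, 2.7990]  P^+=[0.2622 0.0742; 0.0742 0.7839]
step 3: x^-=[-1.0119, 2.7990]  P^-=[0.3743 0.2143; 0.2143 1.0439]  H_jac=[0.5303 0.0000; 0.0000 -0.3360]  S=[0.5353 -0.0512; -0.0512 0.5878]  K=[0.3621 -0.0910; 0.1566 -0.5830]  nu=[3.5378, 2.4419]  x^+=[0.0473, 1.9294]  P^+=[0.2959 0.1413; 0.1413 0.8216]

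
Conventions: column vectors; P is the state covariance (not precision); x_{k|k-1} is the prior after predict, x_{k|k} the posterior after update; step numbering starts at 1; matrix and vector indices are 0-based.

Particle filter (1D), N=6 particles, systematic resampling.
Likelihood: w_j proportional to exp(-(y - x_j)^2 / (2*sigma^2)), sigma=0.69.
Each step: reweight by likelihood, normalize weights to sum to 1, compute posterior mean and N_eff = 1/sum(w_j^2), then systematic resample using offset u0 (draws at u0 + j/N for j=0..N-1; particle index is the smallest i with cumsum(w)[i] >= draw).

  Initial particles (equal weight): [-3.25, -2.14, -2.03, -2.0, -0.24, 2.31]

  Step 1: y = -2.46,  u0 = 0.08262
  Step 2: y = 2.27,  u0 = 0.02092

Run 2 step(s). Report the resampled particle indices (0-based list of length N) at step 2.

step 1: w=[0.1704, 0.2947, 0.2703, 0.2628, 0.0019, 0.0000]  mean=-2.2591  Neff=3.8762  idx=[0, 1, 1, 2, 3, 3]
step 2: w=[0.0000, 0.0840, 0.0840, 0.2298, 0.3011, 0.3011]  mean=-2.0304  Neff=4.0287  idx=[1, 3, 3, 4, 4, 5]

resampled_idx = [1, 3, 3, 4, 4, 5]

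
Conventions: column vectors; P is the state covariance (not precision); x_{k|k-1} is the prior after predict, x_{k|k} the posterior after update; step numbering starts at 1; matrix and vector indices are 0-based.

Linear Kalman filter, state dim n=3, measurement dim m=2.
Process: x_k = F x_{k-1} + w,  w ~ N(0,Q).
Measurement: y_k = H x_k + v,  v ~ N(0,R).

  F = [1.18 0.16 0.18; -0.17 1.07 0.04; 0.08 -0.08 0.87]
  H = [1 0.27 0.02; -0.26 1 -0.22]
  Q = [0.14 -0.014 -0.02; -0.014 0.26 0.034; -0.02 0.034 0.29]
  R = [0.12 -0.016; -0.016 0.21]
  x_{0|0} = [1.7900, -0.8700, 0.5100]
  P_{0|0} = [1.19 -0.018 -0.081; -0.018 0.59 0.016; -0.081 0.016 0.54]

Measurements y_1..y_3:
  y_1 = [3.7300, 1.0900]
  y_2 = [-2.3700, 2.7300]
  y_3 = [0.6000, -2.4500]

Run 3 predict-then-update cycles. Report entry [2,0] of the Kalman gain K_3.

K[2,0] = 0.3794

step 1: x^-=[2.0648, -1.2148, 0.6565]  P^-=[1.7893 -0.1682 0.0885; -0.1682 0.9798 0.0109; 0.0885 0.0109 0.6968]  S=[1.8938 -0.3965; -0.3965 1.4373]  K=[0.8773 -0.2122; 0.2120 0.7689; 0.0335 -0.1059]  nu=[1.9801, 2.9861]  x^+=[3.1682, 1.5010, 0.4066]  P^+=[0.1192 -0.0362 -0.0391; -0.0362 0.1741 0.1158; -0.0391 0.1158 0.6758]
step 2: x^-=[4.0519, 1.0837, 0.4872]  P^-=[0.3088 -0.0256 0.0716; -0.0256 0.4875 0.1504; 0.0716 0.1504 0.7823]  S=[0.4553 -0.0139; -0.0139 0.7115]  K=[0.6613 -0.1580; 0.2595 0.6531; 0.2793 -0.0512]  nu=[-6.7242, 2.8069]  x^+=[-0.8384, 1.1718, -1.5342]  P^+=[0.0890 -0.0249 -0.0193; -0.0249 0.1581 0.1436; -0.0193 0.1436 0.7445]
step 3: x^-=[-1.0780, 1.3350, -1.4956]  P^-=[0.2827 -0.0019 0.1028; -0.0019 0.4664 0.1787; 0.1028 0.1787 0.8328]  S=[0.4421 0.0008; 0.0008 0.6699]  K=[0.6433 -0.1471; 0.2875 0.6379; 0.3794 -0.0471]  nu=[1.3474, -4.3943]  x^+=[0.4352, -1.0807, -0.7774]  P^+=[0.0854 -0.0211 -0.0097; -0.0211 0.1570 0.1504; -0.0097 0.1504 0.7677]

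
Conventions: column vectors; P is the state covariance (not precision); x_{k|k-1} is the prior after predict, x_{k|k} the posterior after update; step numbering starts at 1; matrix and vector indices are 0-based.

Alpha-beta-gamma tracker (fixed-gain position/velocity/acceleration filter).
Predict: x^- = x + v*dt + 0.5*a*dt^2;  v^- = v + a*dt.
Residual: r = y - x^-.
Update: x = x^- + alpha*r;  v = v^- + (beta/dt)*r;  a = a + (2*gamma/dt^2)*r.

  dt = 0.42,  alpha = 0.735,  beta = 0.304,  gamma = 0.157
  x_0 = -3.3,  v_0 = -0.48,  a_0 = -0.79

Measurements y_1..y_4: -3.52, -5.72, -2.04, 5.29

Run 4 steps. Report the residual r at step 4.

resid = 8.4676

step 1: x_pred=-3.5713  r=0.0513  x^+=-3.5336  v^+=-0.7747  a^+=-0.6987
step 2: x_pred=-3.9206  r=-1.7994  x^+=-5.2432  v^+=-2.3706  a^+=-3.9018
step 3: x_pred=-6.5829  r=4.5429  x^+=-3.2439  v^+=-0.7211  a^+=4.1849
step 4: x_pred=-3.1776  r=8.4676  x^+=3.0461  v^+=7.1655  a^+=19.2576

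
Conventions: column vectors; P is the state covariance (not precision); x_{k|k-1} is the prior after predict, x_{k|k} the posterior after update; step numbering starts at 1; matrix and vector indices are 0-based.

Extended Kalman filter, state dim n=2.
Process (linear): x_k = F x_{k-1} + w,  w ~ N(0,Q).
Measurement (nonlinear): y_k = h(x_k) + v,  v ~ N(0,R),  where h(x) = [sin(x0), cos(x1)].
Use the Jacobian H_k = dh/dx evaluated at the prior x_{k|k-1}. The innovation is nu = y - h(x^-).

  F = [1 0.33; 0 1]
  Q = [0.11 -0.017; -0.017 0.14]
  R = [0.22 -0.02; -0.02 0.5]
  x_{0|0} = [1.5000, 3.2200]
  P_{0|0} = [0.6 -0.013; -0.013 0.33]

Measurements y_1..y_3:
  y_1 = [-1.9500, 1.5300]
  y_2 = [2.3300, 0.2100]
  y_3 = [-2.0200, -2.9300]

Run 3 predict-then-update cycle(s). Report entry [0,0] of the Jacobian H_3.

H_jac[0,0] = -0.9871

step 1: x^-=[2.5626, 3.2200]  P^-=[0.7374 0.0789; 0.0789 0.4700]  H_jac=[-0.8370 0.0000; 0.0000 0.0783]  S=[0.7366 -0.0252; -0.0252 0.5029]  K=[-0.8389 -0.0297; -0.0873 0.0688]  nu=[-2.4972, 2.5269]  x^+=[4.5824, 3.6120]  P^+=[0.2198 0.0246; 0.0246 0.4617]
step 2: x^-=[5.7744, 3.6120]  P^-=[0.3963 0.1600; 0.1600 0.6017]  H_jac=[0.8733 0.0000; 0.0000 0.4532]  S=[0.5223 0.0433; 0.0433 0.6236]  K=[0.6568 0.0706; 0.2326 0.4212]  nu=[2.8171, 1.1014]  x^+=[7.7026, 4.7309]  P^+=[0.1638 0.0489; 0.0489 0.4544]
step 3: x^-=[9.2638, 4.7309]  P^-=[0.3556 0.1819; 0.1819 0.5944]  H_jac=[-0.9871 0.0000; 0.0000 0.9998]  S=[0.5665 -0.1995; -0.1995 1.0942]  K=[-0.5996 0.0569; -0.1343 0.5186]  nu=[-2.1803, -2.9486]  x^+=[10.4035, 3.4944]  P^+=[0.1348 0.0404; 0.0404 0.2621]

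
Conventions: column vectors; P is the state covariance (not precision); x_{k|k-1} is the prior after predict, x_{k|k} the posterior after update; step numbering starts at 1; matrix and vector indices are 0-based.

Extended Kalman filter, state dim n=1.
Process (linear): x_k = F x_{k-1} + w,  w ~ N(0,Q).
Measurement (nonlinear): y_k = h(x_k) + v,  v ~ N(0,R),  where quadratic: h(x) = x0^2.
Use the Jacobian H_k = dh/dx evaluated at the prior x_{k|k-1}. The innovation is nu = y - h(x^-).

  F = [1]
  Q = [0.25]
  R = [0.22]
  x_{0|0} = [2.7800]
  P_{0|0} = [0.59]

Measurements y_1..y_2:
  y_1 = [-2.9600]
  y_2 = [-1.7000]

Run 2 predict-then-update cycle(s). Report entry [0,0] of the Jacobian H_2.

H_jac[0,0] = 1.7476

step 1: x^-=[2.7800]  P^-=[0.8400]  H_jac=[5.5600]  S=[26.1874]  K=[0.1783]  nu=[-10.6884]  x^+=[0.8738]  P^+=[0.0071]
step 2: x^-=[0.8738]  P^-=[0.2571]  H_jac=[1.7476]  S=[1.0050]  K=[0.4470]  nu=[-2.4635]  x^+=[-0.2273]  P^+=[0.0563]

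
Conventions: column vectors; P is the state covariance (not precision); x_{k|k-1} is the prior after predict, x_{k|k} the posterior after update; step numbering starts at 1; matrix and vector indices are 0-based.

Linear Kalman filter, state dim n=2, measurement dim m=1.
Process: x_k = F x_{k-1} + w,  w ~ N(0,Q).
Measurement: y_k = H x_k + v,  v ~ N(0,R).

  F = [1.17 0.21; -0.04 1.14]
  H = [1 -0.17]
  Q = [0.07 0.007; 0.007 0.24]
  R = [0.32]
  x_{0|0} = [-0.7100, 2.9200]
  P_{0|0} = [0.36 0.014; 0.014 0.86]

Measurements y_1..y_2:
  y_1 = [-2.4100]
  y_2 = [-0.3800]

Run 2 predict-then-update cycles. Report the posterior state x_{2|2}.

x_post = [-0.0981, 4.3065]

step 1: x^-=[-0.2175, 3.3572]  P^-=[0.6076 0.2146; 0.2146 1.3570]  S=[0.8939]  K=[0.6389; -0.0180]  nu=[-1.6218]  x^+=[-1.2537, 3.3864]  P^+=[0.2427 0.2249; 0.2249 1.3567]
step 2: x^-=[-0.7557, 3.9106]  P^-=[0.5726 0.6185; 0.6185 1.9830]  S=[0.7396]  K=[0.6320; 0.3804]  nu=[1.0405]  x^+=[-0.0981, 4.3065]  P^+=[0.2771 0.4407; 0.4407 1.8760]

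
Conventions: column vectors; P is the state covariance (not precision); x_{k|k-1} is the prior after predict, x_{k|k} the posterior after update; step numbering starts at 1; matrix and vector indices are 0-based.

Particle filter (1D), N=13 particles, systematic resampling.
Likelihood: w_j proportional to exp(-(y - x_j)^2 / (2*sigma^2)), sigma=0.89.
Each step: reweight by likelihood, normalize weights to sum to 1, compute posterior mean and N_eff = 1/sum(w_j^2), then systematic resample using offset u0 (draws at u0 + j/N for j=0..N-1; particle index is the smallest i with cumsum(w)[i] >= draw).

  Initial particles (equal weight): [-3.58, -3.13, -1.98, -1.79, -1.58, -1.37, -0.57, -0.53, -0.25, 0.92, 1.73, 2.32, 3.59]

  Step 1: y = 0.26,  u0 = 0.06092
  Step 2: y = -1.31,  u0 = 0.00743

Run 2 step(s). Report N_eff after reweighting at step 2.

N_eff = 8.9763

step 1: w=[0.0000, 0.0002, 0.0115, 0.0192, 0.0321, 0.0509, 0.1762, 0.1836, 0.2310, 0.2068, 0.0696, 0.0187, 0.0002]  mean=-0.0788  Neff=5.8756  idx=[4, 6, 6, 7, 7, 7, 8, 8, 8, 9, 9, 9, 11]
step 2: w=[0.1586, 0.1176, 0.1176, 0.1131, 0.1131, 0.1131, 0.0817, 0.0817, 0.0817, 0.0072, 0.0072, 0.0072, 0.0000]  mean=-0.6059  Neff=8.9763  idx=[0, 0, 1, 1, 2, 2, 3, 4, 5, 5, 6, 7, 8]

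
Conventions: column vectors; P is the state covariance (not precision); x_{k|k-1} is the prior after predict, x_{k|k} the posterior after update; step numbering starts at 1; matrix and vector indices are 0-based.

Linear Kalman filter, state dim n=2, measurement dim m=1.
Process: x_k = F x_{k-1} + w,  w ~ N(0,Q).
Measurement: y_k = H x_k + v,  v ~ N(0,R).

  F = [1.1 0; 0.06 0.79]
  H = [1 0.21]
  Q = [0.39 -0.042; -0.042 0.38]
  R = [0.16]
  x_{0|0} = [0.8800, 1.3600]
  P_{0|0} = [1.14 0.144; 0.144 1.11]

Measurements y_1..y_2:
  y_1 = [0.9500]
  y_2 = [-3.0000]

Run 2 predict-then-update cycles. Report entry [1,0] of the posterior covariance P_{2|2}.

step 1: x^-=[0.9680, 1.1272]  P^-=[1.7694 0.1584; 0.1584 1.0905]  S=[2.0440]  K=[0.8819; 0.1895]  nu=[-0.2547]  x^+=[0.7434, 1.0789]  P^+=[0.1796 -0.1833; -0.1833 1.0171]
step 2: x^-=[0.8177, 0.8970]  P^-=[0.6073 -0.1894; -0.1894 0.9980]  S=[0.7318]  K=[0.7756; 0.0276]  nu=[-4.0061]  x^+=[-2.2892, 0.7865]  P^+=[0.1672 -0.2051; -0.2051 0.9975]

P_post[1,0] = -0.2051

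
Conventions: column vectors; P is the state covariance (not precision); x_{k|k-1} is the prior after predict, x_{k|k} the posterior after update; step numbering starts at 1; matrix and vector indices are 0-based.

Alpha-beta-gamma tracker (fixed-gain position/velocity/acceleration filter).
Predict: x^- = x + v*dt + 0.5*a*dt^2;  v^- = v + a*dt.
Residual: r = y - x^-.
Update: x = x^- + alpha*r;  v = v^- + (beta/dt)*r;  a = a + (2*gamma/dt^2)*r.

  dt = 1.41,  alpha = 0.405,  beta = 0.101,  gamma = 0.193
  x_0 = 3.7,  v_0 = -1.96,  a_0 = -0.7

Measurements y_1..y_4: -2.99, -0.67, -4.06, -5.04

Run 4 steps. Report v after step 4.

step 1: x_pred=0.2406  r=-3.2306  x^+=-1.0678  v^+=-3.1784  a^+=-1.3272
step 2: x_pred=-6.8687  r=6.1987  x^+=-4.3582  v^+=-4.6058  a^+=-0.1237
step 3: x_pred=-10.9754  r=6.9154  x^+=-8.1746  v^+=-4.2849  a^+=1.2189
step 4: x_pred=-13.0046  r=7.9646  x^+=-9.7790  v^+=-1.9957  a^+=2.7653

v_post = -1.9957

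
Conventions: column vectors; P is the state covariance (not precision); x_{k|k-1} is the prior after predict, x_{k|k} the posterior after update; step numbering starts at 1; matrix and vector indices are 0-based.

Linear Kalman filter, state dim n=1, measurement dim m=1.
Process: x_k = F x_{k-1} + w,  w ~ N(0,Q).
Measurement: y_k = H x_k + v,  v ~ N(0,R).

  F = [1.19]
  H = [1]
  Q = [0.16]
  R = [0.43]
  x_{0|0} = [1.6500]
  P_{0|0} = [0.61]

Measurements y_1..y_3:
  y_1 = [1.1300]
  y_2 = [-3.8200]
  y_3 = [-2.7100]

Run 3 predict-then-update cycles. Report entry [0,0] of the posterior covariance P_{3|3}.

step 1: x^-=[1.9635]  P^-=[1.0238]  S=[1.4538]  K=[0.7042]  nu=[-0.8335]  x^+=[1.3765]  P^+=[0.3028]
step 2: x^-=[1.6381]  P^-=[0.5888]  S=[1.0188]  K=[0.5779]  nu=[-5.4581]  x^+=[-1.5164]  P^+=[0.2485]
step 3: x^-=[-1.8045]  P^-=[0.5119]  S=[0.9419]  K=[0.5435]  nu=[-0.9055]  x^+=[-2.2966]  P^+=[0.2337]

P_post[0,0] = 0.2337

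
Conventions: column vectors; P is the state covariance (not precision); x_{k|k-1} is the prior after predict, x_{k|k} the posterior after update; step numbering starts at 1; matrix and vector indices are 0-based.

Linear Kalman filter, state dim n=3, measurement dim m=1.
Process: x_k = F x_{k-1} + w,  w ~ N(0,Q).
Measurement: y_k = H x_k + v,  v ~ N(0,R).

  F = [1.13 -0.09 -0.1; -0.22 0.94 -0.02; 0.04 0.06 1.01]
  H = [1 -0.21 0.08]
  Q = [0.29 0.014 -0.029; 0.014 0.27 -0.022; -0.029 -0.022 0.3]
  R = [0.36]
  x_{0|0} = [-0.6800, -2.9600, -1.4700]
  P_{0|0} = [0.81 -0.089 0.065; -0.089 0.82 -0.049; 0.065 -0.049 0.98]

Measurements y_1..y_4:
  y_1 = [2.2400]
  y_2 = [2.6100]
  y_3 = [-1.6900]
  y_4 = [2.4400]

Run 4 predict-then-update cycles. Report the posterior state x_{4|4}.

x_post = [1.2452, -2.6714, -1.6204]

step 1: x^-=[-0.3550, -2.6034, -1.6895]  P^-=[1.3433 -0.3466 -0.0228; -0.3466 1.0734 -0.0658; -0.0228 -0.0658 1.3028]  S=[1.9031]  K=[0.7431; -0.3033; 0.0500]  nu=[2.1834]  x^+=[1.2676, -3.2657, -1.5803]  P^+=[0.2923 0.0824 -0.0936; 0.0824 0.8983 -0.0369; -0.0936 -0.0369 1.2981]
step 2: x^-=[1.8843, -3.3170, -1.7413]  P^-=[0.6872 -0.0395 -0.2493; -0.0395 1.0449 -0.0123; -0.2493 -0.0123 1.6162]  S=[1.0808]  K=[0.6251; -0.2404; -0.1087]  nu=[0.1684]  x^+=[1.9896, -3.3575, -1.7596]  P^+=[0.2649 0.1230 -0.1759; 0.1230 0.9824 -0.0405; -0.1759 -0.0405 1.6035]
step 3: x^-=[2.7264, -3.5586, -1.8991]  P^-=[0.6663 0.0051 -0.3725; 0.0051 1.1006 0.0025; -0.3725 0.0025 1.9211]  S=[1.0253]  K=[0.6197; -0.2202; -0.2139]  nu=[-5.0118]  x^+=[-0.3796, -2.4549, -0.8269]  P^+=[0.2725 0.1451 -0.2366; 0.1451 1.0509 -0.0458; -0.2366 -0.0458 1.8742]
step 4: x^-=[-0.1254, -2.2076, -0.9976]  P^-=[0.6883 0.0224 -0.4670; 0.0224 1.1521 0.0099; -0.4670 0.0099 2.1921]  S=[1.0287]  K=[0.6282; -0.2126; -0.2855]  nu=[2.1816]  x^+=[1.2452, -2.6714, -1.6204]  P^+=[0.2823 0.1598 -0.2825; 0.1598 1.1056 -0.0526; -0.2825 -0.0526 2.1083]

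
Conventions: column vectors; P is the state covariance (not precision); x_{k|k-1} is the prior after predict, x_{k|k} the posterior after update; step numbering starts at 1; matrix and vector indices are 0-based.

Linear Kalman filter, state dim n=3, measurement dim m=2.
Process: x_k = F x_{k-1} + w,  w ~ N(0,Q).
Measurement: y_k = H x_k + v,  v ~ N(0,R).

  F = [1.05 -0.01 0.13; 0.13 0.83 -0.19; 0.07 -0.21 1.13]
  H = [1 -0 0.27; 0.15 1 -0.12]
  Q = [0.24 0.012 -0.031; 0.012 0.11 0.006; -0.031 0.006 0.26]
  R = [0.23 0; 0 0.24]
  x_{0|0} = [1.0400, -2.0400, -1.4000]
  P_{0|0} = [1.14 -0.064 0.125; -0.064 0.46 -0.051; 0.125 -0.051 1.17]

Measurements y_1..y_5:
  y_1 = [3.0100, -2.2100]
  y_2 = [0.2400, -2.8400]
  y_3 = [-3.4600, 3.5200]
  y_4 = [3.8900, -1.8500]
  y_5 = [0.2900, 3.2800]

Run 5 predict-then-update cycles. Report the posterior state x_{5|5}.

x_post = [1.5308, 1.3658, -2.7299]

step 1: x^-=[0.9304, -1.2920, -1.0808]  P^-=[1.5523 0.0508 0.3912; 0.0508 0.4845 -0.3501; 0.3912 -0.3501 1.8257]  S=[2.1266 0.0988; 0.0988 0.8709]  K=[0.7710 0.1843; -0.0493 0.6189; 0.4453 -0.6368]  nu=[2.3714, -1.1873]  x^+=[2.5401, -2.1438, 0.7313]  P^+=[0.2304 -0.0139 -0.1964; -0.0139 0.1518 0.0095; -0.1964 0.0095 1.1069]
step 2: x^-=[2.7836, -1.5881, 1.4544]  P^-=[0.4593 0.0397 -0.0833; 0.0397 0.2621 -0.2734; -0.0833 -0.2734 1.6460]  S=[0.7644 -0.0120; -0.0120 0.6167]  K=[0.5747 0.2034; -0.0371 0.4872; 0.4603 -0.7750]  nu=[-2.9363, -1.4949]  x^+=[0.7920, -2.2076, 1.2613]  P^+=[0.1842 -0.0019 -0.1925; -0.0019 0.1143 -0.0245; -0.1925 -0.0245 1.1051]
step 3: x^-=[1.0176, -1.9690, 1.9443]  P^-=[0.4093 0.0397 -0.0837; 0.0397 0.2486 -0.2993; -0.0837 -0.2993 1.6583]  S=[0.7150 -0.0268; -0.0268 0.6084]  K=[0.5486 0.2068; -0.0397 0.4756; 0.4785 -0.8185]  nu=[-5.0026, 5.5696]  x^+=[-0.5748, 0.8785, -5.0085]  P^+=[0.1742 0.0022 -0.1778; 0.0022 0.1088 -0.0419; -0.1778 -0.0419 1.0660]
step 4: x^-=[-1.2634, 1.6060, -5.8843]  P^-=[0.4016 0.0383 -0.0728; 0.0383 0.2488 -0.3049; -0.0728 -0.3049 1.6185]  S=[0.7103 -0.0304; -0.0304 0.6084]  K=[0.5465 0.2036; -0.0416 0.4764; 0.4779 -0.8143]  nu=[6.7422, -3.9726]  x^+=[1.6119, -0.5669, 0.5727]  P^+=[0.1710 0.0031 -0.1679; 0.0031 0.1083 -0.0467; -0.1679 -0.0467 1.0291]
step 5: x^-=[1.7726, -0.3698, 0.8790]  P^-=[0.4002 0.0372 -0.0667; 0.0372 0.2483 -0.3003; -0.0667 -0.3003 1.5752]  S=[0.7090 -0.0296; -0.0296 0.6057]  K=[0.5474 0.2005; -0.0420 0.4767; 0.4724 -0.8014]  nu=[-1.7200, 3.4894]  x^+=[1.5308, 1.3658, -2.7299]  P^+=[0.1699 0.0031 -0.1629; 0.0031 0.1083 -0.0472; -0.1629 -0.0472 1.0056]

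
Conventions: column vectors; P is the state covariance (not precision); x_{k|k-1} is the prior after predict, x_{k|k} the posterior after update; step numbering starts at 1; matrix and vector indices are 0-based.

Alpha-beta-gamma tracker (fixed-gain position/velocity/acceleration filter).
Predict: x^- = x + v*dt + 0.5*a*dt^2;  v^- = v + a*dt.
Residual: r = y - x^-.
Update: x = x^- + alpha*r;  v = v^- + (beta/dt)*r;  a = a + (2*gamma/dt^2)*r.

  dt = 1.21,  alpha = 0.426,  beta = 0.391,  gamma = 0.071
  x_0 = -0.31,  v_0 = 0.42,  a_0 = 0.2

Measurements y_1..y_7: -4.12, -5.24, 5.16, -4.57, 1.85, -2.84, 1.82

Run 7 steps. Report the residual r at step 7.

resid = 1.3066

step 1: x_pred=0.3446  r=-4.4646  x^+=-1.5573  v^+=-0.7807  a^+=-0.2330
step 2: x_pred=-2.6725  r=-2.5675  x^+=-3.7663  v^+=-1.8923  a^+=-0.4820
step 3: x_pred=-6.4088  r=11.5688  x^+=-1.4805  v^+=1.2628  a^+=0.6400
step 4: x_pred=0.5160  r=-5.0860  x^+=-1.6506  v^+=0.3937  a^+=0.1467
step 5: x_pred=-1.0668  r=2.9168  x^+=0.1757  v^+=1.5138  a^+=0.4296
step 6: x_pred=2.3220  r=-5.1620  x^+=0.1230  v^+=0.3656  a^+=-0.0710
step 7: x_pred=0.5134  r=1.3066  x^+=1.0700  v^+=0.7019  a^+=0.0557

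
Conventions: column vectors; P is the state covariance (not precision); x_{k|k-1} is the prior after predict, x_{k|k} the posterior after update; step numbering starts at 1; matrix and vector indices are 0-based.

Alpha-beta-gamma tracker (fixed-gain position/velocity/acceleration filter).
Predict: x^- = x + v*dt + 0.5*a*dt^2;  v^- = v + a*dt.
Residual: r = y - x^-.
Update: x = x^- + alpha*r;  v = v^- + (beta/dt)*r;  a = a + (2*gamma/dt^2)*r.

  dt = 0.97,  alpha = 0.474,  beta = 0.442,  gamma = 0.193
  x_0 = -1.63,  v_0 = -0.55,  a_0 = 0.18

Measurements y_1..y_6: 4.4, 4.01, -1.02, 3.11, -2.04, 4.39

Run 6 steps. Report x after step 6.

x_post = -2.4097

step 1: x_pred=-2.0788  r=6.4788  x^+=0.9921  v^+=2.5768  a^+=2.8379
step 2: x_pred=4.8267  r=-0.8167  x^+=4.4396  v^+=4.9574  a^+=2.5028
step 3: x_pred=10.4258  r=-11.4458  x^+=5.0005  v^+=2.1697  a^+=-2.1927
step 4: x_pred=6.0735  r=-2.9635  x^+=4.6688  v^+=-1.3076  a^+=-3.4085
step 5: x_pred=1.7969  r=-3.8369  x^+=-0.0218  v^+=-6.3622  a^+=-4.9825
step 6: x_pred=-8.5372  r=12.9272  x^+=-2.4097  v^+=-5.3047  a^+=0.3208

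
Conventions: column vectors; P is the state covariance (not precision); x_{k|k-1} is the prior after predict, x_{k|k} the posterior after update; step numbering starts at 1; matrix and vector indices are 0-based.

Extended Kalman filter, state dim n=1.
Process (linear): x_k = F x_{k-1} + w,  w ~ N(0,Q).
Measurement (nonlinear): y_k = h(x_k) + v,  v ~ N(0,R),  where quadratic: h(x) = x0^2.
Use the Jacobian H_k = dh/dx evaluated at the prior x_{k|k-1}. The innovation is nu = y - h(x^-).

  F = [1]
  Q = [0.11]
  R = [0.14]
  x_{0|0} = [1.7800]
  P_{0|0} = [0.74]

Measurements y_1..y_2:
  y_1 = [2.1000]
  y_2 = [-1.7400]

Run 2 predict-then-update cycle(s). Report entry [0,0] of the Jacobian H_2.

H_jac[0,0] = 2.9675

step 1: x^-=[1.7800]  P^-=[0.8500]  H_jac=[3.5600]  S=[10.9126]  K=[0.2773]  nu=[-1.0684]  x^+=[1.4837]  P^+=[0.0109]
step 2: x^-=[1.4837]  P^-=[0.1209]  H_jac=[2.9675]  S=[1.2047]  K=[0.2978]  nu=[-3.9415]  x^+=[0.3099]  P^+=[0.0141]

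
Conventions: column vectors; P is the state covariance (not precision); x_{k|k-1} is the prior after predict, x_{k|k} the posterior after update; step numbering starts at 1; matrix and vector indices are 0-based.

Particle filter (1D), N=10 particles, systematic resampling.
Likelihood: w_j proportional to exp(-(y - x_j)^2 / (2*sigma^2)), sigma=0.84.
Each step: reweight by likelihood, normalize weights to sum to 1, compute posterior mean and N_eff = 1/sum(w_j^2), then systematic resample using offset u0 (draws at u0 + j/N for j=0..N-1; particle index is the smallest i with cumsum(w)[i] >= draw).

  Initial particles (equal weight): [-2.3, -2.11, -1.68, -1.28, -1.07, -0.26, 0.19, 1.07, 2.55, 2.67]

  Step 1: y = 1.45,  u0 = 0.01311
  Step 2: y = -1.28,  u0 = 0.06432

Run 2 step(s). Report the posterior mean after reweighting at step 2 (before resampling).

post_mean = 0.0439

step 1: w=[0.0000, 0.0001, 0.0005, 0.0024, 0.0052, 0.0588, 0.1515, 0.4212, 0.1980, 0.1625]  mean=1.3934  Neff=3.7113  idx=[5, 6, 6, 7, 7, 7, 7, 8, 8, 9]
step 2: w=[0.4828, 0.2182, 0.2182, 0.0202, 0.0202, 0.0202, 0.0202, 0.0000, 0.0000, 0.0000]  mean=0.0439  Neff=3.0304  idx=[0, 0, 0, 0, 0, 1, 1, 2, 2, 5]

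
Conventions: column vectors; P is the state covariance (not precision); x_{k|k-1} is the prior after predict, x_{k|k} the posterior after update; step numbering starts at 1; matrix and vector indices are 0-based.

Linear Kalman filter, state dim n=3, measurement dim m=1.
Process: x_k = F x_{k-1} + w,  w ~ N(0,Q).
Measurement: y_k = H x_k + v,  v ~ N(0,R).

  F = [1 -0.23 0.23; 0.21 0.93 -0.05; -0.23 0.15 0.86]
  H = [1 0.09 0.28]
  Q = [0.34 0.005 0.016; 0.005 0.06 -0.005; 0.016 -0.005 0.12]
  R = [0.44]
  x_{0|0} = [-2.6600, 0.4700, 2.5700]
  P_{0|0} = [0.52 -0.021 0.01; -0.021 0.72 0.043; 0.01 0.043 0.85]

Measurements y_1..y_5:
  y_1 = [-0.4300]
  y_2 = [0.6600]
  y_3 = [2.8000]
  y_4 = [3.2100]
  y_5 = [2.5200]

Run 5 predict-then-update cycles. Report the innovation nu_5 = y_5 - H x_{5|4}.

step 1: x^-=[-2.1770, -0.2500, 2.8925]  P^-=[0.9528 -0.0584 0.0365; -0.0584 0.6954 0.0736; 0.0365 0.0736 0.8010]  S=[1.4748]  K=[0.6494; 0.0168; 0.1813]  nu=[0.9596]  x^+=[-1.5539, -0.2339, 3.0665]  P^+=[0.3308 -0.0745 -0.1371; -0.0745 0.6950 0.0691; -0.1371 0.0691 0.7525]
step 2: x^-=[-0.7948, -0.6971, 2.9595]  P^-=[0.7113 -0.1327 -0.0723; -0.1327 0.6449 0.0856; -0.0723 0.0856 0.7869]  S=[1.1581]  K=[0.5864; -0.0438; 0.1345]  nu=[0.6889]  x^+=[-0.3908, -0.7273, 3.0521]  P^+=[0.3131 -0.1030 -0.1636; -0.1030 0.6427 0.0924; -0.1636 0.0924 0.7660]
step 3: x^-=[0.4784, -0.9111, 2.6056]  P^-=[0.6899 -0.1452 -0.0947; -0.1452 0.5862 0.0972; -0.0947 0.0972 0.8132]  S=[1.1241]  K=[0.5785; -0.0580; 0.1261]  nu=[1.6740]  x^+=[1.4469, -1.0082, 2.8166]  P^+=[0.3137 -0.1075 -0.1767; -0.1075 0.5824 0.1054; -0.1767 0.1054 0.7953]
step 4: x^-=[2.3266, -0.7747, 1.9383]  P^-=[0.6836 -0.1335 -0.1006; -0.1335 0.5315 0.0961; -0.1006 0.0961 0.8425]  S=[1.1184]  K=[0.5753; -0.0526; 0.1287]  nu=[0.4104]  x^+=[2.5627, -0.7962, 1.9911]  P^+=[0.3134 -0.0997 -0.1834; -0.0997 0.5284 0.1036; -0.1834 0.1036 0.8239]
step 5: x^-=[3.2038, -0.3019, 1.0035]  P^-=[0.6755 -0.1159 -0.0965; -0.1159 0.4881 0.0832; -0.0965 0.0832 0.8640]  S=[1.1165]  K=[0.5715; -0.0436; 0.1369]  nu=[-0.9376]  x^+=[2.6680, -0.2610, 0.8751]  P^+=[0.3109 -0.0881 -0.1839; -0.0881 0.4860 0.0899; -0.1839 0.0899 0.8431]

innov = [-0.9376]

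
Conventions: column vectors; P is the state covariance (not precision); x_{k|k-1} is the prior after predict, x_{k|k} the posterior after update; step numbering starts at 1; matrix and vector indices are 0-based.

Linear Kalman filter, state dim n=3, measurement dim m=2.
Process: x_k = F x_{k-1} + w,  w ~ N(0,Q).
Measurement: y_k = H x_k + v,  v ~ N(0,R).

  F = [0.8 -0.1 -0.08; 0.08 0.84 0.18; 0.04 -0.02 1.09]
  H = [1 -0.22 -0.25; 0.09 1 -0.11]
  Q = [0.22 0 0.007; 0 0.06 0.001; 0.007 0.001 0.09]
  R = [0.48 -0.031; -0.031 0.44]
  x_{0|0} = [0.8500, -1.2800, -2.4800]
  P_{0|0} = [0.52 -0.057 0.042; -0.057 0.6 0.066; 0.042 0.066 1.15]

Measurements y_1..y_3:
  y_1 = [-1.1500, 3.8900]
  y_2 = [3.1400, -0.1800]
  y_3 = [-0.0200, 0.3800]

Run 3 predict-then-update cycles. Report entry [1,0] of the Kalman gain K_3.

step 1: x^-=[1.0064, -1.4536, -2.6436]  P^-=[0.5710 -0.0714 -0.0449; -0.0714 0.5375 0.2805; -0.0449 0.2805 1.4583]  S=[1.2528 -0.1851; -0.1851 0.9260]  K=[0.4893 0.0816; -0.1314 0.5138; -0.3685 0.0517]  nu=[-3.1371, 4.9622]  x^+=[-0.1238, 1.5085, -1.2311]  P^+=[0.2797 0.0149 0.1762; 0.0149 0.2463 0.1590; 0.1762 0.1590 1.2786]
step 2: x^-=[-0.1514, 1.0356, -1.3770]  P^-=[0.3872 -0.0006 0.0406; -0.0006 0.3322 0.4107; 0.0406 0.4107 1.6181]  S=[1.0096 -0.1234; -0.1234 0.7036]  K=[0.3871 0.1102; -0.1276 0.3854; -0.4178 0.2627]  nu=[3.1750, -1.3535]  x^+=[0.9284, 0.1090, -3.0591]  P^+=[0.2379 0.0360 0.1904; 0.0360 0.1991 0.2617; 0.1904 0.2617 1.3662]
step 3: x^-=[0.9766, -0.3848, -3.2995]  P^-=[0.3571 0.0067 0.0325; 0.0067 0.3357 0.5242; 0.0325 0.5242 1.7188]  S=[0.9992 -0.1416; -0.1416 0.6846]  K=[0.3657 0.1271; -0.1450 0.3770; -0.4563 0.3995]  nu=[-1.9061, 0.3140]  x^+=[0.3193, 0.0099, -2.3042]  P^+=[0.2255 0.0438 0.1770; 0.0438 0.2019 0.3225; 0.1770 0.3225 1.3499]

K[1,0] = -0.1450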